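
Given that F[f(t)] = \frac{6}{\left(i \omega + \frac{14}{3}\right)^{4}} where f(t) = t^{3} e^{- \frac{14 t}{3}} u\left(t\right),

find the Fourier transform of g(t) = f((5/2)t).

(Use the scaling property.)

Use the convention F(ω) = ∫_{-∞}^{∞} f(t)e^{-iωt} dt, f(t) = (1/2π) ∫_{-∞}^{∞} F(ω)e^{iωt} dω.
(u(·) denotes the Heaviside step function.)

F[g](ω) = \frac{30375}{4 \left(3 i \omega + 35\right)^{4}}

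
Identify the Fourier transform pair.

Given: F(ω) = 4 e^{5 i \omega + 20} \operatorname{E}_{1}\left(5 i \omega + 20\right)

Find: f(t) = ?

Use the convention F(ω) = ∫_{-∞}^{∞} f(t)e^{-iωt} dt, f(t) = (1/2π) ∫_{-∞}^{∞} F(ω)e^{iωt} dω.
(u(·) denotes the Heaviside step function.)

f(t) = \frac{4 e^{- 4 t} u\left(t\right)}{t + 5}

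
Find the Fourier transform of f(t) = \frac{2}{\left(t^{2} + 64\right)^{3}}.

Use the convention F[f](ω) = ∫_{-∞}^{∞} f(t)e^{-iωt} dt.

F(ω) = \frac{\pi \left(64 \omega^{2} + 24 \left|{\omega}\right| + 3\right) e^{- 8 \left|{\omega}\right|}}{131072}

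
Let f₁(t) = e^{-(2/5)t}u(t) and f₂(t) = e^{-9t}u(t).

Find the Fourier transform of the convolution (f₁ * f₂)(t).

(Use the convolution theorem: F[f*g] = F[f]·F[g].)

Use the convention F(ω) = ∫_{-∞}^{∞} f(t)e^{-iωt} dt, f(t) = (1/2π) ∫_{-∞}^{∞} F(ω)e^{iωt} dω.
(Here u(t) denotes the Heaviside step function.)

F[f₁*f₂](ω) = \frac{5}{\left(i \omega + 9\right) \left(5 i \omega + 2\right)}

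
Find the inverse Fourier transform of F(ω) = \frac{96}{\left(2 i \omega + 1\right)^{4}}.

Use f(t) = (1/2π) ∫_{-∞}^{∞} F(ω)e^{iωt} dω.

f(t) = t^{3} e^{- \frac{t}{2}} u\left(t\right)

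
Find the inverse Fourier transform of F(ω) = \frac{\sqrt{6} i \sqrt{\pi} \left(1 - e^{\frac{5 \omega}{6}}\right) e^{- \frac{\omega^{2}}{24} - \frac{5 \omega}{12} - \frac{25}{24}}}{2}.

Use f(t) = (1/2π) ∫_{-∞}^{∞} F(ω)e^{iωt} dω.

f(t) = 6 e^{- 6 t^{2}} \sin{\left(5 t \right)}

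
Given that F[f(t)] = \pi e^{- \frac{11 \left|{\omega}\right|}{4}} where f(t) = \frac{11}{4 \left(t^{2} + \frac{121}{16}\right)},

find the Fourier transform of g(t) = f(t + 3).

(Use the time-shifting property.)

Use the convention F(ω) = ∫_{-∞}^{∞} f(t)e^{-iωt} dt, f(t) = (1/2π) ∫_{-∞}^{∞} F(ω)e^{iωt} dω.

F[g](ω) = \pi e^{3 i \omega - \frac{11 \left|{\omega}\right|}{4}}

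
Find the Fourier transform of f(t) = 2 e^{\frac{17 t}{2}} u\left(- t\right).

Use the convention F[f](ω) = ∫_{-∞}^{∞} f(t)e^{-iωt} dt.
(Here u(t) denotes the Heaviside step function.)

F(ω) = - \frac{4}{2 i \omega - 17}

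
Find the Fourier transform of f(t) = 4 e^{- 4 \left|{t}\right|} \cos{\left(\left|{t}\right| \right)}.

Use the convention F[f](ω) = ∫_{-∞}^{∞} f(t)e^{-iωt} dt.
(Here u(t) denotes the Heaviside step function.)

F(ω) = \frac{32 \left(\omega^{2} + 17\right)}{\omega^{4} + 30 \omega^{2} + 289}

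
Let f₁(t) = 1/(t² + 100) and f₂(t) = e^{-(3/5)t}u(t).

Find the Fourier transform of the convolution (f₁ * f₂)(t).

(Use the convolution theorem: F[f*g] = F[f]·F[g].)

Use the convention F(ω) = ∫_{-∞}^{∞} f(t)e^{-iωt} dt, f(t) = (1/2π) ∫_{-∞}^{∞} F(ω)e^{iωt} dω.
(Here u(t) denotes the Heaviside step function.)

F[f₁*f₂](ω) = \frac{\pi e^{- 10 \left|{\omega}\right|}}{2 \left(5 i \omega + 3\right)}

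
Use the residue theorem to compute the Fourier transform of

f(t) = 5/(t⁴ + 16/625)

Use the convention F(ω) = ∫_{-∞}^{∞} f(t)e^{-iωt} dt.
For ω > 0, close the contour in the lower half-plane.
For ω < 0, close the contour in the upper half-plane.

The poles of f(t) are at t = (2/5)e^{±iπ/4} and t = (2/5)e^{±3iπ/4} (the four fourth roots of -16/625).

Let g(z) = f(z)e^{-iωz}; for large |z| the factor e^{-iωz} decays in the lower half-plane when ω > 0 and in the upper half-plane when ω < 0.

Case ω > 0 (lower half-plane, clockwise contour ⇒ F(ω) = -2πi·ΣRes):
  Res_{z = - \frac{\sqrt{2}}{5} - \frac{\sqrt{2} i}{5}} g(z) = \frac{625 \sqrt{2} i \left(1 - i\right) e^{\frac{\sqrt{2} \omega \left(-1 + i\right)}{5}}}{64}
  Res_{z = \frac{\sqrt{2}}{5} - \frac{\sqrt{2} i}{5}} g(z) = \frac{625 \sqrt{2} i \left(1 + i\right) e^{- \frac{\sqrt{2} \omega \left(1 + i\right)}{5}}}{64}
  F(ω) = -2πi·ΣRes = \frac{625 \sqrt{2} \pi \left(1 - i\right) \left(e^{\frac{2 \sqrt{2} i \omega}{5}} + i\right) e^{- \frac{\sqrt{2} \omega \left(1 + i\right)}{5}}}{32} = \frac{625 \pi e^{- \frac{\sqrt{2} \omega}{5}} \sin{\left(\frac{\sqrt{2} \omega}{5} + \frac{\pi}{4} \right)}}{8}

Case ω < 0 (upper half-plane, counterclockwise contour ⇒ F(ω) = +2πi·ΣRes):
  Res_{z = \frac{\sqrt{2}}{5} + \frac{\sqrt{2} i}{5}} g(z) = \frac{625 \sqrt{2} i \left(-1 + i\right) e^{\frac{\sqrt{2} \omega \left(1 - i\right)}{5}}}{64}
  Res_{z = - \frac{\sqrt{2}}{5} + \frac{\sqrt{2} i}{5}} g(z) = \frac{625 \sqrt{2} \left(1 - i\right) e^{\frac{\sqrt{2} \omega \left(1 + i\right)}{5}}}{64}
  F(ω) = 2πi·ΣRes = - \frac{625 \sqrt{2} i \pi \left(i \left(1 - i\right) e^{\frac{\sqrt{2} \omega \left(1 - i\right)}{5}} - \left(1 - i\right) e^{\frac{\sqrt{2} \omega \left(1 + i\right)}{5}}\right)}{32} = \frac{625 \pi e^{\frac{\sqrt{2} \omega}{5}} \cos{\left(\frac{\sqrt{2} \omega}{5} + \frac{\pi}{4} \right)}}{8}

Both cases combine into a single formula in |ω|:

F(ω) = \frac{625 \pi e^{- \frac{\sqrt{2} \left|{\omega}\right|}{5}} \sin{\left(\frac{\sqrt{2} \left|{\omega}\right|}{5} + \frac{\pi}{4} \right)}}{8}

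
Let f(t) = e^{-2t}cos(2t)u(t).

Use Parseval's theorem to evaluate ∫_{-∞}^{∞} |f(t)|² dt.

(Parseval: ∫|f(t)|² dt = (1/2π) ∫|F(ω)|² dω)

∫|f(t)|² dt = \frac{3}{16}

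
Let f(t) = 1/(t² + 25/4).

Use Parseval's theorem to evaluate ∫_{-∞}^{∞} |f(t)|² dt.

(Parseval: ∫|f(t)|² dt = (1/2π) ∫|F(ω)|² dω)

∫|f(t)|² dt = \frac{4 \pi}{125}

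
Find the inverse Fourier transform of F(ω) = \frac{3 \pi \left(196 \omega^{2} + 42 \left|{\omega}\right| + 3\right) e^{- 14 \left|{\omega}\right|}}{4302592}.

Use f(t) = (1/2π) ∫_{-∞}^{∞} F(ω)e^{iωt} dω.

f(t) = \frac{3}{\left(t^{2} + 196\right)^{3}}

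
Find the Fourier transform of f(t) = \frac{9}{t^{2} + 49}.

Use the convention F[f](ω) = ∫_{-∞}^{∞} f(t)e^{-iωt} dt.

F(ω) = \frac{9 \pi e^{- 7 \left|{\omega}\right|}}{7}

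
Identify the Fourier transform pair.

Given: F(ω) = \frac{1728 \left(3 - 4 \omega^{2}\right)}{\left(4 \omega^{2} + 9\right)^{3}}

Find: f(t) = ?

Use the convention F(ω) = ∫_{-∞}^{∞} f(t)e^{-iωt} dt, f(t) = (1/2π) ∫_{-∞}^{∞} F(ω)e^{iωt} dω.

f(t) = 6 t^{2} e^{- \frac{3 \left|{t}\right|}{2}}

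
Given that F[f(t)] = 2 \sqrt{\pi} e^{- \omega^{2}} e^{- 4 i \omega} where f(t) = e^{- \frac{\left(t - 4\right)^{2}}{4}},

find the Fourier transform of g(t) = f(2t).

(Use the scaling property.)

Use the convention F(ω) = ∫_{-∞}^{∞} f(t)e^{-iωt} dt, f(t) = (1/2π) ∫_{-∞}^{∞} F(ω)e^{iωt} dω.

F[g](ω) = \sqrt{\pi} e^{- \frac{\omega \left(\omega + 8 i\right)}{4}}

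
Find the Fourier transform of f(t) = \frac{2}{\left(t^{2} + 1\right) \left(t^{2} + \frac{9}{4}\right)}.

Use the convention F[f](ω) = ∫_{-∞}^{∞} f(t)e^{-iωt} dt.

F(ω) = \frac{8 \pi e^{- \left|{\omega}\right|}}{5} - \frac{16 \pi e^{- \frac{3 \left|{\omega}\right|}{2}}}{15}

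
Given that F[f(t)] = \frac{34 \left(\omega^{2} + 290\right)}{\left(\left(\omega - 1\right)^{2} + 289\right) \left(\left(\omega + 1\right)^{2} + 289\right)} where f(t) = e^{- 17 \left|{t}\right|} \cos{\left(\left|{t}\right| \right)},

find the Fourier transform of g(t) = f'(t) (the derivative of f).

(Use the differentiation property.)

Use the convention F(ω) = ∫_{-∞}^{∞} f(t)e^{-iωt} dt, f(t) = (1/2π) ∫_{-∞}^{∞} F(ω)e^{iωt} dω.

F[g](ω) = \frac{34 i \omega \left(\omega^{2} + 290\right)}{\omega^{4} + 576 \omega^{2} + 84100}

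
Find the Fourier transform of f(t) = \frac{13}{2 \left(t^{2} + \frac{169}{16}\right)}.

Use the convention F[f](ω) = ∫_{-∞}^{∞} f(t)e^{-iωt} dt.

F(ω) = 2 \pi e^{- \frac{13 \left|{\omega}\right|}{4}}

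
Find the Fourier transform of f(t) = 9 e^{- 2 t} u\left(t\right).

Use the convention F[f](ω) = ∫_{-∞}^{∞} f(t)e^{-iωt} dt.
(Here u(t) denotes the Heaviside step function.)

F(ω) = \frac{9}{i \omega + 2}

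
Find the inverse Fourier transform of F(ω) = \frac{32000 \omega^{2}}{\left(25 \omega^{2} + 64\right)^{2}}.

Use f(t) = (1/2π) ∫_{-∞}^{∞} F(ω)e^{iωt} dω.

f(t) = 8 \left(1 - \frac{8 \left|{t}\right|}{5}\right) e^{- \frac{8 \left|{t}\right|}{5}}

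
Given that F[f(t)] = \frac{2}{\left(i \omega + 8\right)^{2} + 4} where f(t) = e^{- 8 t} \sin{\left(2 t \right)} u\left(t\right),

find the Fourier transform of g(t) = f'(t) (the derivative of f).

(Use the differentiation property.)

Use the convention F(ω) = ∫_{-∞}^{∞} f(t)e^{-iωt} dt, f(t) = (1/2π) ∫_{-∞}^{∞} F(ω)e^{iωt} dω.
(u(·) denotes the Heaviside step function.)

F[g](ω) = \frac{2 i \omega}{\left(i \omega + 8\right)^{2} + 4}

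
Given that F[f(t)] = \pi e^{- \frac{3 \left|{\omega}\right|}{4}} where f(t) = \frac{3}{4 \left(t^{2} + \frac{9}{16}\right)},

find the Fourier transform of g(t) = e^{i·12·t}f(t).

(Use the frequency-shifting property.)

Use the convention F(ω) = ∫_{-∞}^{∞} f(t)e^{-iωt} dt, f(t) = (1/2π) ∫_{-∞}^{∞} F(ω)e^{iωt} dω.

F[g](ω) = \pi e^{- \frac{3 \left|{\omega - 12}\right|}{4}}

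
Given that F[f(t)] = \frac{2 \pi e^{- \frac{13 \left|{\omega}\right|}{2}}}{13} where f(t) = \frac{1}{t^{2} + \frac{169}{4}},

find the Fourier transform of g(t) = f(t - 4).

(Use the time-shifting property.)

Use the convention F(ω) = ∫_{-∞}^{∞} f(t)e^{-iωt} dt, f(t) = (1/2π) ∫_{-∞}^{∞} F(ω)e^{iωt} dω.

F[g](ω) = \frac{2 \pi e^{- 4 i \omega - \frac{13 \left|{\omega}\right|}{2}}}{13}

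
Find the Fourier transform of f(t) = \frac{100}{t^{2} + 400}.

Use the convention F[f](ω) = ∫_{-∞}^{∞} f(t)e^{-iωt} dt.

F(ω) = 5 \pi e^{- 20 \left|{\omega}\right|}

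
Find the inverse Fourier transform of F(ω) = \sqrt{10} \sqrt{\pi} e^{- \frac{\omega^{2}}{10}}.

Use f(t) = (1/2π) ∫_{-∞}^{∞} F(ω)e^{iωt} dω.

f(t) = 5 e^{- \frac{5 t^{2}}{2}}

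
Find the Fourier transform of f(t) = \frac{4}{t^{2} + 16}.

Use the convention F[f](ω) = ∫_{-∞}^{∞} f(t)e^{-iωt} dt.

F(ω) = \pi e^{- 4 \left|{\omega}\right|}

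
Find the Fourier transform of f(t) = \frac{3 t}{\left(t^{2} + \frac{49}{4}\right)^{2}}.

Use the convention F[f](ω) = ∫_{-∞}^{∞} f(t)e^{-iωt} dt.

F(ω) = - \frac{3 i \pi \omega e^{- \frac{7 \left|{\omega}\right|}{2}}}{7}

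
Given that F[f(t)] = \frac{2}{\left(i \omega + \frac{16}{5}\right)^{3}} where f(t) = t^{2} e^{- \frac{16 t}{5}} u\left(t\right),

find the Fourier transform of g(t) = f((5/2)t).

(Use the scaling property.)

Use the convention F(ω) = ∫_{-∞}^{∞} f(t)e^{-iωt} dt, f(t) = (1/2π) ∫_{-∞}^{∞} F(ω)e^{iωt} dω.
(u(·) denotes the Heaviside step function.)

F[g](ω) = \frac{25}{2 \left(i \omega + 8\right)^{3}}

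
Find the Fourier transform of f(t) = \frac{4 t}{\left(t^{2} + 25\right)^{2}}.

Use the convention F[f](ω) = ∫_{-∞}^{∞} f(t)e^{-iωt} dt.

F(ω) = - \frac{2 i \pi \omega e^{- 5 \left|{\omega}\right|}}{5}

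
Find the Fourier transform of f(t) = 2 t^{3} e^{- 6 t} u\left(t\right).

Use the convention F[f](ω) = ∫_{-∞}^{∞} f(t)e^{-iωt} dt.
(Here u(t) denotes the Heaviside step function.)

F(ω) = \frac{12}{\left(i \omega + 6\right)^{4}}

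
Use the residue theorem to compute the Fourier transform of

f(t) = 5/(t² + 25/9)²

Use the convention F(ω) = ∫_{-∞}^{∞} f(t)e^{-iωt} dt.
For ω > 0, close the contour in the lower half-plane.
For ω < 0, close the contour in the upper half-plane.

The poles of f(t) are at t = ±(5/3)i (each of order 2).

Let g(z) = f(z)e^{-iωz}; for large |z| the factor e^{-iωz} decays in the lower half-plane when ω > 0 and in the upper half-plane when ω < 0.

Case ω > 0 (lower half-plane, clockwise contour ⇒ F(ω) = -2πi·ΣRes):
  Res_{z = - \frac{5 i}{3}} g(z) = \frac{9 i \left(5 \omega + 3\right) e^{- \frac{5 \omega}{3}}}{100} (pole of order 2)
  F(ω) = -2πi·ΣRes = \frac{9 \pi \left(5 \omega + 3\right) e^{- \frac{5 \omega}{3}}}{50}

Case ω < 0 (upper half-plane, counterclockwise contour ⇒ F(ω) = +2πi·ΣRes):
  Res_{z = \frac{5 i}{3}} g(z) = \frac{9 i \left(5 \omega - 3\right) e^{\frac{5 \omega}{3}}}{100} (pole of order 2)
  F(ω) = 2πi·ΣRes = \frac{9 \pi \left(3 - 5 \omega\right) e^{\frac{5 \omega}{3}}}{50}

Both cases combine into a single formula in |ω|:

F(ω) = \frac{9 \pi \left(5 \left|{\omega}\right| + 3\right) e^{- \frac{5 \left|{\omega}\right|}{3}}}{50}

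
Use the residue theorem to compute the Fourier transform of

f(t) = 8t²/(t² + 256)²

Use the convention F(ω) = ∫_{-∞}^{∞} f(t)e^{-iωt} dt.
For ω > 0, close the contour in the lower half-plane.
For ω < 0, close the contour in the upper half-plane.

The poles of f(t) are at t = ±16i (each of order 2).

Let g(z) = f(z)e^{-iωz}; for large |z| the factor e^{-iωz} decays in the lower half-plane when ω > 0 and in the upper half-plane when ω < 0.

Case ω > 0 (lower half-plane, clockwise contour ⇒ F(ω) = -2πi·ΣRes):
  Res_{z = - 16 i} g(z) = \frac{i \left(1 - 16 \omega\right) e^{- 16 \omega}}{8} (pole of order 2)
  F(ω) = -2πi·ΣRes = \frac{\pi \left(1 - 16 \omega\right) e^{- 16 \omega}}{4}

Case ω < 0 (upper half-plane, counterclockwise contour ⇒ F(ω) = +2πi·ΣRes):
  Res_{z = 16 i} g(z) = \frac{i \left(- 16 \omega - 1\right) e^{16 \omega}}{8} (pole of order 2)
  F(ω) = 2πi·ΣRes = \frac{\pi \left(16 \omega + 1\right) e^{16 \omega}}{4}

Both cases combine into a single formula in |ω|:

F(ω) = \frac{\pi \left(1 - 16 \left|{\omega}\right|\right) e^{- 16 \left|{\omega}\right|}}{4}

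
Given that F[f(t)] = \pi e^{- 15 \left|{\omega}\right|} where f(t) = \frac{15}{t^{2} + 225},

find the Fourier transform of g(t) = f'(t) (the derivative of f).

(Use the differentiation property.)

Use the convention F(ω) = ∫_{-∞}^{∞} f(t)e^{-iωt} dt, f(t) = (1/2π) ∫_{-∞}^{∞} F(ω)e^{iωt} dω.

F[g](ω) = i \pi \omega e^{- 15 \left|{\omega}\right|}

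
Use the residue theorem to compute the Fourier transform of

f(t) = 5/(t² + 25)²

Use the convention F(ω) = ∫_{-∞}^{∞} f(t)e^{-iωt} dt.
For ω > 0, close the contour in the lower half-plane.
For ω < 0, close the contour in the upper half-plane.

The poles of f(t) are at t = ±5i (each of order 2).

Let g(z) = f(z)e^{-iωz}; for large |z| the factor e^{-iωz} decays in the lower half-plane when ω > 0 and in the upper half-plane when ω < 0.

Case ω > 0 (lower half-plane, clockwise contour ⇒ F(ω) = -2πi·ΣRes):
  Res_{z = - 5 i} g(z) = \frac{i \left(5 \omega + 1\right) e^{- 5 \omega}}{100} (pole of order 2)
  F(ω) = -2πi·ΣRes = \frac{\pi \left(5 \omega + 1\right) e^{- 5 \omega}}{50}

Case ω < 0 (upper half-plane, counterclockwise contour ⇒ F(ω) = +2πi·ΣRes):
  Res_{z = 5 i} g(z) = \frac{i \left(5 \omega - 1\right) e^{5 \omega}}{100} (pole of order 2)
  F(ω) = 2πi·ΣRes = \frac{\pi \left(1 - 5 \omega\right) e^{5 \omega}}{50}

Both cases combine into a single formula in |ω|:

F(ω) = \frac{\pi \left(5 \left|{\omega}\right| + 1\right) e^{- 5 \left|{\omega}\right|}}{50}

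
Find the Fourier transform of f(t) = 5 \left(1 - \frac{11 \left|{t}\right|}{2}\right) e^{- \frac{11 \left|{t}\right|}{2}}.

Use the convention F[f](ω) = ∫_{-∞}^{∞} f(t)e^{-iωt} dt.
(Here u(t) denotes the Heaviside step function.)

F(ω) = \frac{1760 \omega^{2}}{\left(4 \omega^{2} + 121\right)^{2}}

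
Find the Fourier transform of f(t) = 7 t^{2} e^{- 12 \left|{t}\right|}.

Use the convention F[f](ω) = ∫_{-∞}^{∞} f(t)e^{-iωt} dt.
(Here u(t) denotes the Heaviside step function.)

F(ω) = \frac{1008 \left(48 - \omega^{2}\right)}{\left(\omega^{2} + 144\right)^{3}}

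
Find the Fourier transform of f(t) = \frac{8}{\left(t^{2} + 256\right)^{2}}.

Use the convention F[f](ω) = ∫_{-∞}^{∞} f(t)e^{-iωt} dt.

F(ω) = \frac{\pi \left(16 \left|{\omega}\right| + 1\right) e^{- 16 \left|{\omega}\right|}}{1024}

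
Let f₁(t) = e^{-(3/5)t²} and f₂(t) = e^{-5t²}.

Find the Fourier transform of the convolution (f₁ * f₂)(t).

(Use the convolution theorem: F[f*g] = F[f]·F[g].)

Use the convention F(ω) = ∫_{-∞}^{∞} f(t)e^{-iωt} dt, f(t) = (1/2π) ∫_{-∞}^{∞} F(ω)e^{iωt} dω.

F[f₁*f₂](ω) = \frac{\sqrt{3} \pi e^{- \frac{7 \omega^{2}}{15}}}{3}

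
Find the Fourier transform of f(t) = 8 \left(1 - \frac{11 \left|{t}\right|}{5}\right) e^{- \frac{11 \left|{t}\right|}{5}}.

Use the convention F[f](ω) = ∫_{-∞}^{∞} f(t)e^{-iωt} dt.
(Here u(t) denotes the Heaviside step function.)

F(ω) = \frac{44000 \omega^{2}}{\left(25 \omega^{2} + 121\right)^{2}}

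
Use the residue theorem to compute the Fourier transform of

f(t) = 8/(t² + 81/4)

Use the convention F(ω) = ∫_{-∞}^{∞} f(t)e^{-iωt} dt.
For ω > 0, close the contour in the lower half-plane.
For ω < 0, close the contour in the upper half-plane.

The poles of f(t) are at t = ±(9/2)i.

Let g(z) = f(z)e^{-iωz}; for large |z| the factor e^{-iωz} decays in the lower half-plane when ω > 0 and in the upper half-plane when ω < 0.

Case ω > 0 (lower half-plane, clockwise contour ⇒ F(ω) = -2πi·ΣRes):
  Res_{z = - \frac{9 i}{2}} g(z) = \frac{8 i e^{- \frac{9 \omega}{2}}}{9}
  F(ω) = -2πi·ΣRes = \frac{16 \pi e^{- \frac{9 \omega}{2}}}{9}

Case ω < 0 (upper half-plane, counterclockwise contour ⇒ F(ω) = +2πi·ΣRes):
  Res_{z = \frac{9 i}{2}} g(z) = - \frac{8 i e^{\frac{9 \omega}{2}}}{9}
  F(ω) = 2πi·ΣRes = \frac{16 \pi e^{\frac{9 \omega}{2}}}{9}

Both cases combine into a single formula in |ω|:

F(ω) = \frac{16 \pi e^{- \frac{9 \left|{\omega}\right|}{2}}}{9}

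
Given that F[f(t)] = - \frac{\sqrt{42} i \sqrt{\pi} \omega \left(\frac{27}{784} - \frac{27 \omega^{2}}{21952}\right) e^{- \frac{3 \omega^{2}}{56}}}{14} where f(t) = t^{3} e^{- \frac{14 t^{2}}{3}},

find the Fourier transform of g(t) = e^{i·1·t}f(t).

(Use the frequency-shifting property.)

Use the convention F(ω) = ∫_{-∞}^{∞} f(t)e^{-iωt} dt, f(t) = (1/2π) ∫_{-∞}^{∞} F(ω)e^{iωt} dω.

F[g](ω) = \frac{27 \sqrt{42} i \sqrt{\pi} \left(\omega - 1\right) \left(\left(\omega - 1\right)^{2} - 28\right) e^{- \frac{3 \left(\omega - 1\right)^{2}}{56}}}{307328}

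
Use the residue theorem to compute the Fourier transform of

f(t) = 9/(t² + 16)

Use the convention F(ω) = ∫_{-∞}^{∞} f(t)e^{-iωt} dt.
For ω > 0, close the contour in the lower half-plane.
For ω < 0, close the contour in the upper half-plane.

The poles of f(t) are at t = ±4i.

Let g(z) = f(z)e^{-iωz}; for large |z| the factor e^{-iωz} decays in the lower half-plane when ω > 0 and in the upper half-plane when ω < 0.

Case ω > 0 (lower half-plane, clockwise contour ⇒ F(ω) = -2πi·ΣRes):
  Res_{z = - 4 i} g(z) = \frac{9 i e^{- 4 \omega}}{8}
  F(ω) = -2πi·ΣRes = \frac{9 \pi e^{- 4 \omega}}{4}

Case ω < 0 (upper half-plane, counterclockwise contour ⇒ F(ω) = +2πi·ΣRes):
  Res_{z = 4 i} g(z) = - \frac{9 i e^{4 \omega}}{8}
  F(ω) = 2πi·ΣRes = \frac{9 \pi e^{4 \omega}}{4}

Both cases combine into a single formula in |ω|:

F(ω) = \frac{9 \pi e^{- 4 \left|{\omega}\right|}}{4}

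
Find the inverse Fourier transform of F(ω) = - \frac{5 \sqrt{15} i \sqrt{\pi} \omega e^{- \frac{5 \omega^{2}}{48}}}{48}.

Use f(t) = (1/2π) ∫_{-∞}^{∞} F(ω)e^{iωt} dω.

f(t) = 3 t e^{- \frac{12 t^{2}}{5}}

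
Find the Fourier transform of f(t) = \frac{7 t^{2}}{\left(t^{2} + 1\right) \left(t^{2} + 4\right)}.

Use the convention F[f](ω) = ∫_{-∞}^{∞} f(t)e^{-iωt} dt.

F(ω) = \frac{7 \pi \left(2 - e^{\left|{\omega}\right|}\right) e^{- 2 \left|{\omega}\right|}}{3}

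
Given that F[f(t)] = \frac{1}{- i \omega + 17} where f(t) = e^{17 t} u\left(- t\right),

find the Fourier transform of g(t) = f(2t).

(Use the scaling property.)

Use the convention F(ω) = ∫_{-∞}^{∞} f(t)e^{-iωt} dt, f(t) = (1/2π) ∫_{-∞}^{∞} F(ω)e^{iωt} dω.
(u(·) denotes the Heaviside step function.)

F[g](ω) = \frac{i}{\omega + 34 i}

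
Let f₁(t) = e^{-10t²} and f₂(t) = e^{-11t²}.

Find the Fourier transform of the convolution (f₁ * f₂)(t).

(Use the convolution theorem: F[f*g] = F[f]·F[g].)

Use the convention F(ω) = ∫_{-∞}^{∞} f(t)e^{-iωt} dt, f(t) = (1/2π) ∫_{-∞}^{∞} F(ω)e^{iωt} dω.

F[f₁*f₂](ω) = \frac{\sqrt{110} \pi e^{- \frac{21 \omega^{2}}{440}}}{110}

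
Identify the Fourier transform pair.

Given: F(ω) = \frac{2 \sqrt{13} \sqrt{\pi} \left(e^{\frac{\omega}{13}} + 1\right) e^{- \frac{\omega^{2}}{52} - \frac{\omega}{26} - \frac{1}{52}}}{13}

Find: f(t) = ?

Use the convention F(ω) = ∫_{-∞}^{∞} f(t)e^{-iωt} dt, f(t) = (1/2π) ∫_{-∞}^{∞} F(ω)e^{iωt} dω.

f(t) = 4 e^{- 13 t^{2}} \cos{\left(t \right)}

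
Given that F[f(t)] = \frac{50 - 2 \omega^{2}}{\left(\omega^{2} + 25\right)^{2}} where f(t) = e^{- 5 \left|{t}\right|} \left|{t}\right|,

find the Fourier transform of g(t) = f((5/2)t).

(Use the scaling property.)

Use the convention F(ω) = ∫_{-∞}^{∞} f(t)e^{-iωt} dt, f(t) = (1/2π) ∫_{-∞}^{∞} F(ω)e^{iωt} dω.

F[g](ω) = \frac{20 \left(625 - 4 \omega^{2}\right)}{\left(4 \omega^{2} + 625\right)^{2}}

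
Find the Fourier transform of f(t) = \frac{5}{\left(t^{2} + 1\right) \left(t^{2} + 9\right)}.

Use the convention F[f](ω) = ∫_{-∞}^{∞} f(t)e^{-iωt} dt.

F(ω) = \frac{5 \pi \left(3 e^{2 \left|{\omega}\right|} - 1\right) e^{- 3 \left|{\omega}\right|}}{24}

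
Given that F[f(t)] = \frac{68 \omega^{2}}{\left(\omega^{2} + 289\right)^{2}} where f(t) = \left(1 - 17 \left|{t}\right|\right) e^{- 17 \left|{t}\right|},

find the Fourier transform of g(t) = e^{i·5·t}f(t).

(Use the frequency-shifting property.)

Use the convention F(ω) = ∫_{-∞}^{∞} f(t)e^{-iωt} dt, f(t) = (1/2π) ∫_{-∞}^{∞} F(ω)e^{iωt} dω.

F[g](ω) = \frac{68 \left(\omega - 5\right)^{2}}{\left(\left(\omega - 5\right)^{2} + 289\right)^{2}}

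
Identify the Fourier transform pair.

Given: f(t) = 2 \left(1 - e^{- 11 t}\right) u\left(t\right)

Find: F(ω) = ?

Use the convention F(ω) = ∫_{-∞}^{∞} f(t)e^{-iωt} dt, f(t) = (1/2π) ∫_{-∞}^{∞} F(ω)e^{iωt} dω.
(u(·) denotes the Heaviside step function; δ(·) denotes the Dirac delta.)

F(ω) = 2 \pi \delta\left(\omega\right) - \frac{22 i}{\omega \left(i \omega + 11\right)}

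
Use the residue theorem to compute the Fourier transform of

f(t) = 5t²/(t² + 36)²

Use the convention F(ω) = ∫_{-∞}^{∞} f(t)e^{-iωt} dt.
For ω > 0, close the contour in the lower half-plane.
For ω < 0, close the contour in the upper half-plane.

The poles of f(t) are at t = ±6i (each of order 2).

Let g(z) = f(z)e^{-iωz}; for large |z| the factor e^{-iωz} decays in the lower half-plane when ω > 0 and in the upper half-plane when ω < 0.

Case ω > 0 (lower half-plane, clockwise contour ⇒ F(ω) = -2πi·ΣRes):
  Res_{z = - 6 i} g(z) = \frac{5 i \left(1 - 6 \omega\right) e^{- 6 \omega}}{24} (pole of order 2)
  F(ω) = -2πi·ΣRes = \frac{5 \pi \left(1 - 6 \omega\right) e^{- 6 \omega}}{12}

Case ω < 0 (upper half-plane, counterclockwise contour ⇒ F(ω) = +2πi·ΣRes):
  Res_{z = 6 i} g(z) = \frac{5 i \left(- 6 \omega - 1\right) e^{6 \omega}}{24} (pole of order 2)
  F(ω) = 2πi·ΣRes = \frac{5 \pi \left(6 \omega + 1\right) e^{6 \omega}}{12}

Both cases combine into a single formula in |ω|:

F(ω) = \frac{5 \pi \left(1 - 6 \left|{\omega}\right|\right) e^{- 6 \left|{\omega}\right|}}{12}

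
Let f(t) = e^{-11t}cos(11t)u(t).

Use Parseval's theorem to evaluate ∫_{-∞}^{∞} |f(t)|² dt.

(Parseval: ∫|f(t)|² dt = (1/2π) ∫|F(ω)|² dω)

∫|f(t)|² dt = \frac{3}{88}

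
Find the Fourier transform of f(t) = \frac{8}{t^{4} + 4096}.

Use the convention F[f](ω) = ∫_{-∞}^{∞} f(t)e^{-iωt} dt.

F(ω) = \frac{\pi e^{- 4 \sqrt{2} \left|{\omega}\right|} \sin{\left(4 \sqrt{2} \left|{\omega}\right| + \frac{\pi}{4} \right)}}{64}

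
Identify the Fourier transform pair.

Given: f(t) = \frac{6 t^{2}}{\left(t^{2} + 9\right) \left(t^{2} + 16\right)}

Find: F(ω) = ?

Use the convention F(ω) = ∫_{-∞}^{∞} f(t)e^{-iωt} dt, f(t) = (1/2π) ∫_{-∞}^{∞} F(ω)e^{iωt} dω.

F(ω) = \frac{6 \pi \left(4 - 3 e^{\left|{\omega}\right|}\right) e^{- 4 \left|{\omega}\right|}}{7}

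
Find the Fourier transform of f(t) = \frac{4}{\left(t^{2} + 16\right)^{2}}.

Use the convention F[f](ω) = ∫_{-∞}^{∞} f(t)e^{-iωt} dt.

F(ω) = \frac{\pi \left(4 \left|{\omega}\right| + 1\right) e^{- 4 \left|{\omega}\right|}}{32}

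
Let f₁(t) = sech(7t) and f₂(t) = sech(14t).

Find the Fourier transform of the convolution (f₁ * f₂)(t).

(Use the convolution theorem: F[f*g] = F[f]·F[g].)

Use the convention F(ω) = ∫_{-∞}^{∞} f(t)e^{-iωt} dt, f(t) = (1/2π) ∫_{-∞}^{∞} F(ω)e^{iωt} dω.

F[f₁*f₂](ω) = \frac{2 \pi^{2} \sinh{\left(\frac{\pi \omega}{28} \right)}}{49 \sinh{\left(\frac{\pi \omega}{7} \right)}}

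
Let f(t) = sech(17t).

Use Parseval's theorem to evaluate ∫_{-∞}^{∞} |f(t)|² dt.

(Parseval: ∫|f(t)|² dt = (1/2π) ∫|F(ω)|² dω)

∫|f(t)|² dt = \frac{2}{17}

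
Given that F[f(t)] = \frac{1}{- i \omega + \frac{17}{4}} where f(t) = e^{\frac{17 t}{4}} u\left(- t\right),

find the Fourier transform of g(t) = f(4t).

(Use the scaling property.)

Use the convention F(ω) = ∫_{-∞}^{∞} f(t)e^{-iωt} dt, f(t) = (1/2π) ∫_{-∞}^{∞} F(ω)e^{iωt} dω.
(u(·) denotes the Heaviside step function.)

F[g](ω) = \frac{i}{\omega + 17 i}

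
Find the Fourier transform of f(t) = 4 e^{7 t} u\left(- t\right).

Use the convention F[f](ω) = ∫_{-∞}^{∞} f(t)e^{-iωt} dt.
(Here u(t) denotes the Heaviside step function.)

F(ω) = - \frac{4}{i \omega - 7}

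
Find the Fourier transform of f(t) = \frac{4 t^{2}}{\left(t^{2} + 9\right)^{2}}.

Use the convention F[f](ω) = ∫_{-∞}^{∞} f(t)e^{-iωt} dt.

F(ω) = \frac{2 \pi \left(1 - 3 \left|{\omega}\right|\right) e^{- 3 \left|{\omega}\right|}}{3}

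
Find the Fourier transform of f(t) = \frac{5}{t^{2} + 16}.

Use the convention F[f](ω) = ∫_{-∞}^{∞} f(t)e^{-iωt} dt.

F(ω) = \frac{5 \pi e^{- 4 \left|{\omega}\right|}}{4}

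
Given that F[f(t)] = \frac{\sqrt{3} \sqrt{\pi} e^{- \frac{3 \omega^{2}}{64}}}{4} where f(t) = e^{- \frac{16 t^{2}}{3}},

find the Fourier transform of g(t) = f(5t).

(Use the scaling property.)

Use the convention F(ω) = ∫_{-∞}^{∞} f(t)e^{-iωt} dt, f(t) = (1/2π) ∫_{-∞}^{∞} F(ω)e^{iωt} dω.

F[g](ω) = \frac{\sqrt{3} \sqrt{\pi} e^{- \frac{3 \omega^{2}}{1600}}}{20}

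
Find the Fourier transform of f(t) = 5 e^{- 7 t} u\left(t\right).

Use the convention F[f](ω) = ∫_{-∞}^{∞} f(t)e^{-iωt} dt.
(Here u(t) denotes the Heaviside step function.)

F(ω) = \frac{5}{i \omega + 7}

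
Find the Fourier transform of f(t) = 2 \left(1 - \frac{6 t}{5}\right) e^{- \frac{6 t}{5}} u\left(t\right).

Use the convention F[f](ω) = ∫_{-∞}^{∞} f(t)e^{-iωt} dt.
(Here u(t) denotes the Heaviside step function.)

F(ω) = \frac{50 i \omega}{- 25 \omega^{2} + 60 i \omega + 36}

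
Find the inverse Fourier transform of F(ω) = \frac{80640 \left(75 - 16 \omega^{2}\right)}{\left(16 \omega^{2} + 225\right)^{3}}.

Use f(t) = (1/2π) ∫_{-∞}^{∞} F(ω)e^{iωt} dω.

f(t) = 7 t^{2} e^{- \frac{15 \left|{t}\right|}{4}}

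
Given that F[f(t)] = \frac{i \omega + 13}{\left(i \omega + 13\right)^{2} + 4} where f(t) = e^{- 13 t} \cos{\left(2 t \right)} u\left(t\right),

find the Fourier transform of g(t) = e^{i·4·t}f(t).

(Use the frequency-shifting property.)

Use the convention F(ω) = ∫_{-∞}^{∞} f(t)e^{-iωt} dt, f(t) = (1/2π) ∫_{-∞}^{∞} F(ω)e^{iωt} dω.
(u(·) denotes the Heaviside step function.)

F[g](ω) = \frac{i \left(\omega - 4\right) + 13}{\left(i \left(\omega - 4\right) + 13\right)^{2} + 4}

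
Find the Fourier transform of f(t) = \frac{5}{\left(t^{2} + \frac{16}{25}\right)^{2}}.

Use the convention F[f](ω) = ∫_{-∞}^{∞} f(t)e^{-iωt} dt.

F(ω) = \frac{125 \pi \left(4 \left|{\omega}\right| + 5\right) e^{- \frac{4 \left|{\omega}\right|}{5}}}{128}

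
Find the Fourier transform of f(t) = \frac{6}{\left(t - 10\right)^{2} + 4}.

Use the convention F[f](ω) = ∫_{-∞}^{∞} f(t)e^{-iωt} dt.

F(ω) = 3 \pi e^{- 10 i \omega - 2 \left|{\omega}\right|}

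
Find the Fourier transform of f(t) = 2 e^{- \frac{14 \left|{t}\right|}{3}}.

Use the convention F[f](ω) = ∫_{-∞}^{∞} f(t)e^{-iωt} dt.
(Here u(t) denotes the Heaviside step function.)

F(ω) = \frac{168}{9 \omega^{2} + 196}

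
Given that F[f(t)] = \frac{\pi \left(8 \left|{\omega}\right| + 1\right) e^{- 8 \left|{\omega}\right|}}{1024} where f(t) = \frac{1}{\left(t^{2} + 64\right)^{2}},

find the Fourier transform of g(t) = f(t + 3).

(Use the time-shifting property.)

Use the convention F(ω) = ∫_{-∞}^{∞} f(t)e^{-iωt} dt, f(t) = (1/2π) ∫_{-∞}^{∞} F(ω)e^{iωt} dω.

F[g](ω) = \frac{\pi \left(8 \left|{\omega}\right| + 1\right) e^{3 i \omega - 8 \left|{\omega}\right|}}{1024}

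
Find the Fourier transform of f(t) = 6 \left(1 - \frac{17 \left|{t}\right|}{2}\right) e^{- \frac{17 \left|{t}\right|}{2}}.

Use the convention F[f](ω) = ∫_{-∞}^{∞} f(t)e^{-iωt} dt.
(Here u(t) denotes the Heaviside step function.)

F(ω) = \frac{3264 \omega^{2}}{\left(4 \omega^{2} + 289\right)^{2}}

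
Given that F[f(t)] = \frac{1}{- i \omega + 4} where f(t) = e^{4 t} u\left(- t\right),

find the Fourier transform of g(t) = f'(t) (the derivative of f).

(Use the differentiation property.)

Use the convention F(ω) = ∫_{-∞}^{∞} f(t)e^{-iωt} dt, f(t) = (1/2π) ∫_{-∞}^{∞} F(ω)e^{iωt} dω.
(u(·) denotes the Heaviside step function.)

F[g](ω) = - \frac{\omega}{\omega + 4 i}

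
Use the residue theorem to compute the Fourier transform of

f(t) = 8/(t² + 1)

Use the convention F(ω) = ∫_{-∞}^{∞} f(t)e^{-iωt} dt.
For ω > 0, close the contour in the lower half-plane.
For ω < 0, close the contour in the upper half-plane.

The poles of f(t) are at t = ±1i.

Let g(z) = f(z)e^{-iωz}; for large |z| the factor e^{-iωz} decays in the lower half-plane when ω > 0 and in the upper half-plane when ω < 0.

Case ω > 0 (lower half-plane, clockwise contour ⇒ F(ω) = -2πi·ΣRes):
  Res_{z = - i} g(z) = 4 i e^{- \omega}
  F(ω) = -2πi·ΣRes = 8 \pi e^{- \omega}

Case ω < 0 (upper half-plane, counterclockwise contour ⇒ F(ω) = +2πi·ΣRes):
  Res_{z = i} g(z) = - 4 i e^{\omega}
  F(ω) = 2πi·ΣRes = 8 \pi e^{\omega}

Both cases combine into a single formula in |ω|:

F(ω) = 8 \pi e^{- \left|{\omega}\right|}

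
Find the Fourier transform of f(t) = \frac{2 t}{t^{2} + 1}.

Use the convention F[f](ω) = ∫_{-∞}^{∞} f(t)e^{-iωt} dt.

F(ω) = - 2 i \pi e^{- \left|{\omega}\right|} \operatorname{sign}{\left(\omega \right)}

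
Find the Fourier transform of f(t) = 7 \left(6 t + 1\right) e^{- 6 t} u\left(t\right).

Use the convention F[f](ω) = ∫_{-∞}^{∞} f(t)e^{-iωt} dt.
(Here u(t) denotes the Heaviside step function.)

F(ω) = \frac{7 \left(- i \omega - 12\right)}{\omega^{2} - 12 i \omega - 36}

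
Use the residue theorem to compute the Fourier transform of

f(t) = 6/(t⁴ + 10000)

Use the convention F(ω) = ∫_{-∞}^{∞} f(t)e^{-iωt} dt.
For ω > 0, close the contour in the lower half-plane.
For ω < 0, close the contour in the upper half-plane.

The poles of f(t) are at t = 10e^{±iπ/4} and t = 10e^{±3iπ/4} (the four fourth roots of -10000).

Let g(z) = f(z)e^{-iωz}; for large |z| the factor e^{-iωz} decays in the lower half-plane when ω > 0 and in the upper half-plane when ω < 0.

Case ω > 0 (lower half-plane, clockwise contour ⇒ F(ω) = -2πi·ΣRes):
  Res_{z = - 5 \sqrt{2} - 5 \sqrt{2} i} g(z) = \frac{3 \sqrt{2} i \left(1 - i\right) e^{5 \sqrt{2} \omega \left(-1 + i\right)}}{4000}
  Res_{z = 5 \sqrt{2} - 5 \sqrt{2} i} g(z) = \frac{3 \sqrt{2} i \left(1 + i\right) e^{- 5 \sqrt{2} \omega \left(1 + i\right)}}{4000}
  F(ω) = -2πi·ΣRes = \frac{3 \sqrt{2} \pi \left(1 - i\right) \left(e^{10 \sqrt{2} i \omega} + i\right) e^{- 5 \sqrt{2} \omega \left(1 + i\right)}}{2000} = \frac{3 \pi e^{- 5 \sqrt{2} \omega} \sin{\left(5 \sqrt{2} \omega + \frac{\pi}{4} \right)}}{500}

Case ω < 0 (upper half-plane, counterclockwise contour ⇒ F(ω) = +2πi·ΣRes):
  Res_{z = 5 \sqrt{2} + 5 \sqrt{2} i} g(z) = \frac{3 \sqrt{2} i \left(-1 + i\right) e^{5 \sqrt{2} \omega \left(1 - i\right)}}{4000}
  Res_{z = - 5 \sqrt{2} + 5 \sqrt{2} i} g(z) = \frac{3 \sqrt{2} \left(1 - i\right) e^{5 \sqrt{2} \omega \left(1 + i\right)}}{4000}
  F(ω) = 2πi·ΣRes = - \frac{3 \sqrt{2} i \pi \left(i \left(1 - i\right) e^{5 \sqrt{2} \omega \left(1 - i\right)} - \left(1 - i\right) e^{5 \sqrt{2} \omega \left(1 + i\right)}\right)}{2000} = \frac{3 \pi e^{5 \sqrt{2} \omega} \cos{\left(5 \sqrt{2} \omega + \frac{\pi}{4} \right)}}{500}

Both cases combine into a single formula in |ω|:

F(ω) = \frac{3 \pi e^{- 5 \sqrt{2} \left|{\omega}\right|} \sin{\left(5 \sqrt{2} \left|{\omega}\right| + \frac{\pi}{4} \right)}}{500}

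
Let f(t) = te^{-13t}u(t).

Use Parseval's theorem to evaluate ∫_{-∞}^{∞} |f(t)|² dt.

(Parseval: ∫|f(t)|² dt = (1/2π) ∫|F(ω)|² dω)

∫|f(t)|² dt = \frac{1}{8788}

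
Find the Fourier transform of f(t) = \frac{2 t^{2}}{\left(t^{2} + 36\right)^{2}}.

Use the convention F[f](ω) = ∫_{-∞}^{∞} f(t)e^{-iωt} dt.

F(ω) = \frac{\pi \left(1 - 6 \left|{\omega}\right|\right) e^{- 6 \left|{\omega}\right|}}{6}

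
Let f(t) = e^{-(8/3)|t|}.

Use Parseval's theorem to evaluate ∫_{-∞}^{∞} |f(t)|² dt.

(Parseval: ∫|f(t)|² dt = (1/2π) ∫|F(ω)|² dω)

∫|f(t)|² dt = \frac{3}{8}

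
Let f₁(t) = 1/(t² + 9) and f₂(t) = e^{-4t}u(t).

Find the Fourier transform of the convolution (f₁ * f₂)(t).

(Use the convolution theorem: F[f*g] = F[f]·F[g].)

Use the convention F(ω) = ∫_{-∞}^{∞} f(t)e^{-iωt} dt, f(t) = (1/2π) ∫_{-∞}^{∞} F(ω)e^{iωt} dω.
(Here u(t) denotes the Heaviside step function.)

F[f₁*f₂](ω) = \frac{\pi e^{- 3 \left|{\omega}\right|}}{3 \left(i \omega + 4\right)}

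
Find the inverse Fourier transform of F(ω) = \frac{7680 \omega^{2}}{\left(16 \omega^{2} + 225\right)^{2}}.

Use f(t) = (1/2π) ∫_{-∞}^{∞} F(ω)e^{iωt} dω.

f(t) = 2 \left(1 - \frac{15 \left|{t}\right|}{4}\right) e^{- \frac{15 \left|{t}\right|}{4}}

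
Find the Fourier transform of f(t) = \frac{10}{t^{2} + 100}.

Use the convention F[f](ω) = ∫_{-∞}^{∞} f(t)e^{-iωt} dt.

F(ω) = \pi e^{- 10 \left|{\omega}\right|}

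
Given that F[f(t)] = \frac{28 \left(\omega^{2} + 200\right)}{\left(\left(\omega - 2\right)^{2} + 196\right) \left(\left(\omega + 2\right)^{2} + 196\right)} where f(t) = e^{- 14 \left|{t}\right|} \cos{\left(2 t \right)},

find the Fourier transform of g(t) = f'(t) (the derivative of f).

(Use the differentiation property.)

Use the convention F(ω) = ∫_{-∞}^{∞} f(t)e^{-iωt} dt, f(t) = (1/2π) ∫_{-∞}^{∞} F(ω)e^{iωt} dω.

F[g](ω) = \frac{28 i \omega \left(\omega^{2} + 200\right)}{\omega^{4} + 384 \omega^{2} + 40000}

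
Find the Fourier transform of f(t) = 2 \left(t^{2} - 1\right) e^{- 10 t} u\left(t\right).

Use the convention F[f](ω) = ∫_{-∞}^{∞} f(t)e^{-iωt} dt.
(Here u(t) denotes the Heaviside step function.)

F(ω) = \frac{2 \left(2 i \omega - \left(i \omega + 10\right)^{3} + 20\right)}{\left(i \omega + 10\right)^{4}}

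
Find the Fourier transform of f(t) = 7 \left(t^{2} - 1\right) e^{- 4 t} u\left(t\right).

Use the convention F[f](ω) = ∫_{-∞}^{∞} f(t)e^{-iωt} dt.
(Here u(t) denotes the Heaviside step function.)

F(ω) = \frac{7 \left(2 i \omega - \left(i \omega + 4\right)^{3} + 8\right)}{\left(i \omega + 4\right)^{4}}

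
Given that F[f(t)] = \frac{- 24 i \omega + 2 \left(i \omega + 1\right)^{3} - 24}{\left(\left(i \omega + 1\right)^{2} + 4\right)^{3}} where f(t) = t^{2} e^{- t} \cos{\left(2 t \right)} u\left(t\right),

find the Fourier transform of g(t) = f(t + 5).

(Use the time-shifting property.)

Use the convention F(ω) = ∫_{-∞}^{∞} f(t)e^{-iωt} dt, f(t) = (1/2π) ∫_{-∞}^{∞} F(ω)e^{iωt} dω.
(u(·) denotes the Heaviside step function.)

F[g](ω) = \frac{2 \left(- 12 i \omega + \left(i \omega + 1\right)^{3} - 12\right) e^{5 i \omega}}{\left(\left(i \omega + 1\right)^{2} + 4\right)^{3}}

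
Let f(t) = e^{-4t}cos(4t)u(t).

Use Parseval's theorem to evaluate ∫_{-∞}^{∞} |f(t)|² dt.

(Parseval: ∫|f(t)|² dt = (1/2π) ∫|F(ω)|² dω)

∫|f(t)|² dt = \frac{3}{32}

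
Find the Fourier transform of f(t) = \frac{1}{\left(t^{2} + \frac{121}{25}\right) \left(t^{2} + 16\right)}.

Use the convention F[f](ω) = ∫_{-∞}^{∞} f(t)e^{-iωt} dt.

F(ω) = - \frac{25 \pi e^{- 4 \left|{\omega}\right|}}{1116} + \frac{125 \pi e^{- \frac{11 \left|{\omega}\right|}{5}}}{3069}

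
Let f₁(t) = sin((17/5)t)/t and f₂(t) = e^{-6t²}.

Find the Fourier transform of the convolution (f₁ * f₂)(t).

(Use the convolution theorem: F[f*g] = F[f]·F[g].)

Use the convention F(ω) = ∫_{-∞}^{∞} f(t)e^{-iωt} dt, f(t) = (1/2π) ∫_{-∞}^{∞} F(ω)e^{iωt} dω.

F[f₁*f₂](ω) = \begin{cases} \frac{\sqrt{6} \pi^{\frac{3}{2}} e^{- \frac{\omega^{2}}{24}}}{6} & \text{for}\: \omega > - \frac{17}{5} \wedge \omega < \frac{17}{5} \\0 & \text{otherwise} \end{cases}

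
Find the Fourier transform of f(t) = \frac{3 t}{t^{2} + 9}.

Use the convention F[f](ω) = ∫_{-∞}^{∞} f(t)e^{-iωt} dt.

F(ω) = - 3 i \pi e^{- 3 \left|{\omega}\right|} \operatorname{sign}{\left(\omega \right)}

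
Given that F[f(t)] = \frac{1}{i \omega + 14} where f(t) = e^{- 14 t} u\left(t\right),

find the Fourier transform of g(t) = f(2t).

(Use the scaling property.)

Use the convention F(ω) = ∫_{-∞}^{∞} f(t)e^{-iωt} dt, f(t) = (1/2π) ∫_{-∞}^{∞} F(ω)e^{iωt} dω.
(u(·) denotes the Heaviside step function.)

F[g](ω) = \frac{1}{i \omega + 28}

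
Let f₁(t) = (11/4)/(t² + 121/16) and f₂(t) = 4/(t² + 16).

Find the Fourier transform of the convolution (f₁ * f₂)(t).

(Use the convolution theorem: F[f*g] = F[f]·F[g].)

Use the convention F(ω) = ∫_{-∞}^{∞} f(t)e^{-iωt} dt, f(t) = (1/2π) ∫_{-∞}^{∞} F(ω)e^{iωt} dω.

F[f₁*f₂](ω) = \pi^{2} e^{- \frac{27 \left|{\omega}\right|}{4}}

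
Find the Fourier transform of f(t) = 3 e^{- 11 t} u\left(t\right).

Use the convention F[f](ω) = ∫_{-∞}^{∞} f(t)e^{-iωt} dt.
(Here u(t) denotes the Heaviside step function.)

F(ω) = \frac{3}{i \omega + 11}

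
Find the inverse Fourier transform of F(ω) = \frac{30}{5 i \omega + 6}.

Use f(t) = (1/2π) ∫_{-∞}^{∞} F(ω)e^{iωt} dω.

f(t) = 6 e^{- \frac{6 t}{5}} u\left(t\right)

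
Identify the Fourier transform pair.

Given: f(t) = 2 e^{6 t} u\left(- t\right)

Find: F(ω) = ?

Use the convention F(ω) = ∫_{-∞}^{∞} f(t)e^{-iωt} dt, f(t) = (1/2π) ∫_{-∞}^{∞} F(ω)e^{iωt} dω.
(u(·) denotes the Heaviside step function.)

F(ω) = - \frac{2}{i \omega - 6}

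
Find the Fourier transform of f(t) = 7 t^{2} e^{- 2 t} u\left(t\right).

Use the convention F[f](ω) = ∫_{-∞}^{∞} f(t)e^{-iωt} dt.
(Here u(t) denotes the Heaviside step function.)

F(ω) = \frac{14}{\left(i \omega + 2\right)^{3}}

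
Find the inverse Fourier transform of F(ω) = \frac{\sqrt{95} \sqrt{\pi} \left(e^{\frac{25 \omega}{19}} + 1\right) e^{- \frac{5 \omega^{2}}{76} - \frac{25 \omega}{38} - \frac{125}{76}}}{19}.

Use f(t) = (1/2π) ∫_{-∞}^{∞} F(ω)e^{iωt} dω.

f(t) = 2 e^{- \frac{19 t^{2}}{5}} \cos{\left(5 t \right)}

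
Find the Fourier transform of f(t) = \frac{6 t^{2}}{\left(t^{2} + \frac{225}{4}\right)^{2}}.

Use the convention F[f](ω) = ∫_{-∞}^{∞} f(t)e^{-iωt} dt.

F(ω) = \frac{\pi \left(2 - 15 \left|{\omega}\right|\right) e^{- \frac{15 \left|{\omega}\right|}{2}}}{5}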